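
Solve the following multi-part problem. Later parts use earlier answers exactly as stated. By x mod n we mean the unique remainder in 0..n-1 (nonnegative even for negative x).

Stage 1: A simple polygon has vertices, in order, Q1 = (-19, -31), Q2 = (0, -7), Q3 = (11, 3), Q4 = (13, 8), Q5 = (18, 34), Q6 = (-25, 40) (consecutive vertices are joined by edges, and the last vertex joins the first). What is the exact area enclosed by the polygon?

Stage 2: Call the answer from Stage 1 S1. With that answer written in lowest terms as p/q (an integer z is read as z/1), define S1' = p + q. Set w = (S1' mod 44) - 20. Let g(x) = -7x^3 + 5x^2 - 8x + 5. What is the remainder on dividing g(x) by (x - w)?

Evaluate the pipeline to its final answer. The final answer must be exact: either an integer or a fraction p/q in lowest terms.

Stage 1: cross terms: (-19*-7 - 0*-31)=133, (0*3 - 11*-7)=77, (11*8 - 13*3)=49, (13*34 - 18*8)=298, (18*40 - -25*34)=1570, (-25*-31 - -19*40)=1535; twice the area = |3662| = 3662; area = 1831; answer 1831
Stage 2: S1 = 1831; threaded value p + q = 1832; w = 8; remainder = value at the root: -7*(8)^3 + 5*(8)^2 - 8*(8)^1 + 5 = (-3584) + (320) + (-64) + (5) = -3323; answer -3323

-3323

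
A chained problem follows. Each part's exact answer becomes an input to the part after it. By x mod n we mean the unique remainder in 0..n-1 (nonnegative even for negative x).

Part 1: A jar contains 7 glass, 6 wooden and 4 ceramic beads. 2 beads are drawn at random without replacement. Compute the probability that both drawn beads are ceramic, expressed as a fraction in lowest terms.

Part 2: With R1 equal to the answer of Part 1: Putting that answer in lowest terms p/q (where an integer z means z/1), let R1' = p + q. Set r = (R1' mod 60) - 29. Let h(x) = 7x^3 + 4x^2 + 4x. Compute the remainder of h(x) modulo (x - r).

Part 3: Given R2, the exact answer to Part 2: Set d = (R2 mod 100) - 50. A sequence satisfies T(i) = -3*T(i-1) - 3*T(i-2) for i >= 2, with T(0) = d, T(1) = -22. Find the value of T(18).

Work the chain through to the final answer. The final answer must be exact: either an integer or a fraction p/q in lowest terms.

984150

Part 1: total draws C(17,2) = 136; favorable C(4,2) = 6; P = 3/68; answer 3/68
Part 2: R1 = 3/68; threaded value p + q = 71; r = -18; remainder = value at the root: 7*(-18)^3 + 4*(-18)^2 + 4*(-18)^1 = (-40824) + (1296) + (-72) = -39600; answer -39600
Part 3: R2 = -39600; d = -50; T(2) = -3*(-22) - 3*(-50) = 216; iterating: T(2)=216, T(3)=-582, T(4)=1098, T(5)=-1548, T(6)=1350, T(7)=594, T(8)=-5832, T(9)=15714, T(10)=-29646, T(11)=41796, T(12)=-36450, T(13)=-16038, T(14)=157464, T(15)=-424278, T(16)=800442, T(17)=-1128492, T(18)=984150; answer 984150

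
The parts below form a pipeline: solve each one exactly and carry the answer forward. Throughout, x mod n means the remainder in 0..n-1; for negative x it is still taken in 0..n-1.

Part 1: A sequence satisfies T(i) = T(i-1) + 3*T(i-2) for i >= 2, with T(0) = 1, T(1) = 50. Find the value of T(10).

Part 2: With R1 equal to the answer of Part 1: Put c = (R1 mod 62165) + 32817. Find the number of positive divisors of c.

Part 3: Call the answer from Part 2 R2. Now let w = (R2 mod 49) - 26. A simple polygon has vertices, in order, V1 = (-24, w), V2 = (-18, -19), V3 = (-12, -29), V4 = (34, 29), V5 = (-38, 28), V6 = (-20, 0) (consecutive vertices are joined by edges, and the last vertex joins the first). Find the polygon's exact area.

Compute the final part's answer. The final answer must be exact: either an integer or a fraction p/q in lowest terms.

2023

Part 1: T(2) = 1*(50) + 3*(1) = 53; iterating: T(2)=53, T(3)=203, T(4)=362, T(5)=971, T(6)=2057, T(7)=4970, T(8)=11141, T(9)=26051, T(10)=59474; answer 59474
Part 2: R1 = 59474; c = 92291; 92291 = 41 * 2251; number of divisors = (1+1) * (1+1) = 4; answer 4
Part 3: R2 = 4; w = -22; cross terms: (-24*-19 - -18*-22)=60, (-18*-29 - -12*-19)=294, (-12*29 - 34*-29)=638, (34*28 - -38*29)=2054, (-38*0 - -20*28)=560, (-20*-22 - -24*0)=440; twice the area = |4046| = 4046; area = 2023; answer 2023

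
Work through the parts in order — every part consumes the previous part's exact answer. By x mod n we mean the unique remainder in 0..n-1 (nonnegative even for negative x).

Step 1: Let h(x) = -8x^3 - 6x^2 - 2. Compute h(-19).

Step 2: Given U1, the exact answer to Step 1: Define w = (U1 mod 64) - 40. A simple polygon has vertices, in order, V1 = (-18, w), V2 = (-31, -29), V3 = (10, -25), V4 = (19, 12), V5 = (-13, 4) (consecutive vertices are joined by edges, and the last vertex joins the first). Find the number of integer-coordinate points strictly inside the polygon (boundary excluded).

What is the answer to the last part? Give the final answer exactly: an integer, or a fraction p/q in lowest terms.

Step 1: -8*(-19)^3 - 6*(-19)^2 - 2 = (54872) + (-2166) + (-2) = 52704; answer 52704
Step 2: U1 = 52704; w = -8; cross terms: (-18*-29 - -31*-8)=274, (-31*-25 - 10*-29)=1065, (10*12 - 19*-25)=595, (19*4 - -13*12)=232, (-13*-8 - -18*4)=176; twice the area = |2342| = 2342; area = 1171; boundary points = 1 + 1 + 1 + 8 + 1 = 12; strictly interior points = area - boundary/2 + 1 = 1166; answer 1166

1166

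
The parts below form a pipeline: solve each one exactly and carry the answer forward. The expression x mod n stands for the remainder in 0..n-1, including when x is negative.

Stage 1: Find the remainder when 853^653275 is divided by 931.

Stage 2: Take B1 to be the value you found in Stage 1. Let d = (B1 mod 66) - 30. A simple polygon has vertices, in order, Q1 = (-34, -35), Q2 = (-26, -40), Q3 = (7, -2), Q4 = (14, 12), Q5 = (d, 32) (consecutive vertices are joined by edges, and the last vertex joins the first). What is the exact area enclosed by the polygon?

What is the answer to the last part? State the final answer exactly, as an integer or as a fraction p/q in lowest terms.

Stage 1: squarings mod 931: 853^1=853, 853^2=498, 853^4=358, 853^8=617, 853^16=841, 853^32=652, 853^64=568, 853^128=498, 853^256=358, 853^512=617, 853^1024=841, 853^2048=652, 853^4096=568, 853^8192=498, 853^16384=358, 853^32768=617, 853^65536=841, 853^131072=652, 853^262144=568, 853^524288=498; 853^653275 = 853^1 * 853^2 * 853^8 * 853^16 * 853^64 * 853^128 * 853^256 * 853^512 * 853^1024 * 853^4096 * 853^8192 * 853^16384 * 853^32768 * 853^65536 * 853^524288 = 587 (mod 931); answer 587
Stage 2: B1 = 587; d = 29; cross terms: (-34*-40 - -26*-35)=450, (-26*-2 - 7*-40)=332, (7*12 - 14*-2)=112, (14*32 - 29*12)=100, (29*-35 - -34*32)=73; twice the area = |1067| = 1067; area = 1067/2; answer 1067/2

1067/2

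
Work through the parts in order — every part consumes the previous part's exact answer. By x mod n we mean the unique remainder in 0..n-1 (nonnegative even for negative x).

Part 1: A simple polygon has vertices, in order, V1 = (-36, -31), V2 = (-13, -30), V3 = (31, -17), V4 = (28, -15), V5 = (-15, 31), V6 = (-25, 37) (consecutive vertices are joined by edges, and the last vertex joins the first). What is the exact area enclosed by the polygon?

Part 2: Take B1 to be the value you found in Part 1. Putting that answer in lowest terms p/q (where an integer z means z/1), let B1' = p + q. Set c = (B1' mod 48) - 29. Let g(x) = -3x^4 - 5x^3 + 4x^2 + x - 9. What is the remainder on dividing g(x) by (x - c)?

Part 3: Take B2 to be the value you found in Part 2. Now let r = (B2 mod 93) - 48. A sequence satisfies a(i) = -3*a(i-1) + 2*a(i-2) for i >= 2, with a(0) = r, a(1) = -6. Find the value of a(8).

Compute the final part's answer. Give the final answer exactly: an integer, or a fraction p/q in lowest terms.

154032

Part 1: cross terms: (-36*-30 - -13*-31)=677, (-13*-17 - 31*-30)=1151, (31*-15 - 28*-17)=11, (28*31 - -15*-15)=643, (-15*37 - -25*31)=220, (-25*-31 - -36*37)=2107; twice the area = |4809| = 4809; area = 4809/2; answer 4809/2
Part 2: B1 = 4809/2; threaded value p + q = 4811; c = -18; remainder = value at the root: -3*(-18)^4 - 5*(-18)^3 + 4*(-18)^2 + 1*(-18)^1 - 9 = (-314928) + (29160) + (1296) + (-18) + (-9) = -284499; answer -284499
Part 3: B2 = -284499; r = 33; a(2) = -3*(-6) + 2*(33) = 84; iterating: a(2)=84, a(3)=-264, a(4)=960, a(5)=-3408, a(6)=12144, a(7)=-43248, a(8)=154032; answer 154032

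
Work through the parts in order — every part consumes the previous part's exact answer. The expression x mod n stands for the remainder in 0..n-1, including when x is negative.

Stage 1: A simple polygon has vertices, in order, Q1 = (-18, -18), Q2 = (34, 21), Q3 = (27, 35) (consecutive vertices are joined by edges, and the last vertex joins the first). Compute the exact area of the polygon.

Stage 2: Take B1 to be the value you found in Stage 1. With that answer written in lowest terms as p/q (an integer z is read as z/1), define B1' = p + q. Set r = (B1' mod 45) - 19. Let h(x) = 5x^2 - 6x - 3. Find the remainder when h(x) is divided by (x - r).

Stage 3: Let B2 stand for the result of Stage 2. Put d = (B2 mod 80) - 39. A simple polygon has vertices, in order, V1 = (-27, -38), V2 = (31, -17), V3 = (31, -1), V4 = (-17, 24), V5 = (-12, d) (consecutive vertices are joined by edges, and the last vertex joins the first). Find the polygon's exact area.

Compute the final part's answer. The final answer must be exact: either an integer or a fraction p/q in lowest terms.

1872

Stage 1: cross terms: (-18*21 - 34*-18)=234, (34*35 - 27*21)=623, (27*-18 - -18*35)=144; twice the area = |1001| = 1001; area = 1001/2; answer 1001/2
Stage 2: B1 = 1001/2; threaded value p + q = 1003; r = -6; remainder = value at the root: 5*(-6)^2 - 6*(-6)^1 - 3 = (180) + (36) + (-3) = 213; answer 213
Stage 3: B2 = 213; d = 14; cross terms: (-27*-17 - 31*-38)=1637, (31*-1 - 31*-17)=496, (31*24 - -17*-1)=727, (-17*14 - -12*24)=50, (-12*-38 - -27*14)=834; twice the area = |3744| = 3744; area = 1872; answer 1872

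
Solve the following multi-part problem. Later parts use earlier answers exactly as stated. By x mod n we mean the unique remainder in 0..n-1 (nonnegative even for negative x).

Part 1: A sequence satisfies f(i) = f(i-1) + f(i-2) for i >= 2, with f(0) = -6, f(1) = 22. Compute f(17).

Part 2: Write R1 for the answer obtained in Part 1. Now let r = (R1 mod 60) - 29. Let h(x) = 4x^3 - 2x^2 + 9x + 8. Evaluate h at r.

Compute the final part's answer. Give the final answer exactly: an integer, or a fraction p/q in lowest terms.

47825

Part 1: f(2) = 1*(22) + 1*(-6) = 16; iterating: f(2)=16, f(3)=38, f(4)=54, f(5)=92, f(6)=146, f(7)=238, f(8)=384, f(9)=622, f(10)=1006, f(11)=1628, f(12)=2634, f(13)=4262, f(14)=6896, f(15)=11158, f(16)=18054, f(17)=29212; answer 29212
Part 2: R1 = 29212; r = 23; 4*(23)^3 - 2*(23)^2 + 9*(23)^1 + 8 = (48668) + (-1058) + (207) + (8) = 47825; answer 47825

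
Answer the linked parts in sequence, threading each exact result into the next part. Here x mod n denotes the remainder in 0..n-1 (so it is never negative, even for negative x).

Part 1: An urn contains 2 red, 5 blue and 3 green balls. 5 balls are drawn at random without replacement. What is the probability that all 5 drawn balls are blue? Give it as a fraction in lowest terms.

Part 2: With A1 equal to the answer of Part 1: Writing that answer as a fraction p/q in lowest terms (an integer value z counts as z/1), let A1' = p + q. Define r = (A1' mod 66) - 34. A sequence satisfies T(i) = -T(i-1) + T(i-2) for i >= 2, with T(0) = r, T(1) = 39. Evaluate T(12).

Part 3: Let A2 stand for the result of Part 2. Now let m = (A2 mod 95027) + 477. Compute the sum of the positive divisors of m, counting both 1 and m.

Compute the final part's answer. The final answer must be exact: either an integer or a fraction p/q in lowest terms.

91758

Part 1: total draws C(10,5) = 252; favorable C(5,5) = 1; P = 1/252; answer 1/252
Part 2: A1 = 1/252; threaded value p + q = 253; r = 21; T(2) = -1*(39) + 1*(21) = -18; iterating: T(2)=-18, T(3)=57, T(4)=-75, T(5)=132, T(6)=-207, T(7)=339, T(8)=-546, T(9)=885, T(10)=-1431, T(11)=2316, T(12)=-3747; answer -3747
Part 3: A2 = -3747; m = 91757; 91757 is prime, so its only divisors are 1 and 91757; sigma = 1 + 91757 = 91758; answer 91758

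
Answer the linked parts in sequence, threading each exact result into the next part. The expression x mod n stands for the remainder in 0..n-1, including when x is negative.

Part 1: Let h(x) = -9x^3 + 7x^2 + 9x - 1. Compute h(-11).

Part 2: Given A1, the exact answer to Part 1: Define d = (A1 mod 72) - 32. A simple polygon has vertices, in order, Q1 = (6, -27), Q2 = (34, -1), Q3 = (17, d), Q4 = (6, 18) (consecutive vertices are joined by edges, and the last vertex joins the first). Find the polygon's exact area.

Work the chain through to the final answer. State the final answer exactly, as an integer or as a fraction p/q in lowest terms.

Part 1: -9*(-11)^3 + 7*(-11)^2 + 9*(-11)^1 - 1 = (11979) + (847) + (-99) + (-1) = 12726; answer 12726
Part 2: A1 = 12726; d = 22; cross terms: (6*-1 - 34*-27)=912, (34*22 - 17*-1)=765, (17*18 - 6*22)=174, (6*-27 - 6*18)=-270; twice the area = |1581| = 1581; area = 1581/2; answer 1581/2

1581/2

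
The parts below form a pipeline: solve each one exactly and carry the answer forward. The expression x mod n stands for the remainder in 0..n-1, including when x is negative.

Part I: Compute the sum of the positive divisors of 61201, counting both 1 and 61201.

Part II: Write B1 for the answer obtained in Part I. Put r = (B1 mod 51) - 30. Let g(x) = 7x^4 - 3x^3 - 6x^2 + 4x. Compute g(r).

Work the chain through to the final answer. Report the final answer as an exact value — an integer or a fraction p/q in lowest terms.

3774654

Part I: 61201 = 7^2 * 1249; sigma = (1 + 7 + 49) * (1 + 1249) = 57 * 1250 = 71250; answer 71250
Part II: B1 = 71250; r = -27; 7*(-27)^4 - 3*(-27)^3 - 6*(-27)^2 + 4*(-27)^1 = (3720087) + (59049) + (-4374) + (-108) = 3774654; answer 3774654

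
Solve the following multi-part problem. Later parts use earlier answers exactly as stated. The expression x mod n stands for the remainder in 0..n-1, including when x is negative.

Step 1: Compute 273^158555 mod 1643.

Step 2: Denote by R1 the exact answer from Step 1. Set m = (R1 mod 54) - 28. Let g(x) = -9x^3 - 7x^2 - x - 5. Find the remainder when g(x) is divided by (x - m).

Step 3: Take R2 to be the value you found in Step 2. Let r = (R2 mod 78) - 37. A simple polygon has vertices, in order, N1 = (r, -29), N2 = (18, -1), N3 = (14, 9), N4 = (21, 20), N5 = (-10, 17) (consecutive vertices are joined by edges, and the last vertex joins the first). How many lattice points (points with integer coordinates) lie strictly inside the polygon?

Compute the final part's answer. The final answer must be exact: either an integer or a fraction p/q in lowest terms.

773

Step 1: squarings mod 1643: 273^1=273, 273^2=594, 273^4=1234, 273^8=1338, 273^16=1017, 273^32=842, 273^64=831, 273^128=501, 273^256=1265, 273^512=1586, 273^1024=1606, 273^2048=1369, 273^4096=1141, 273^8192=625, 273^16384=1234, 273^32768=1338, 273^65536=1017, 273^131072=842; 273^158555 = 273^1 * 273^2 * 273^8 * 273^16 * 273^64 * 273^256 * 273^512 * 273^2048 * 273^8192 * 273^16384 * 273^131072 = 1214 (mod 1643); answer 1214
Step 2: R1 = 1214; m = -2; remainder = value at the root: -9*(-2)^3 - 7*(-2)^2 - 1*(-2)^1 - 5 = (72) + (-28) + (2) + (-5) = 41; answer 41
Step 3: R2 = 41; r = 4; cross terms: (4*-1 - 18*-29)=518, (18*9 - 14*-1)=176, (14*20 - 21*9)=91, (21*17 - -10*20)=557, (-10*-29 - 4*17)=222; twice the area = |1564| = 1564; area = 782; boundary points = 14 + 2 + 1 + 1 + 2 = 20; strictly interior points = area - boundary/2 + 1 = 773; answer 773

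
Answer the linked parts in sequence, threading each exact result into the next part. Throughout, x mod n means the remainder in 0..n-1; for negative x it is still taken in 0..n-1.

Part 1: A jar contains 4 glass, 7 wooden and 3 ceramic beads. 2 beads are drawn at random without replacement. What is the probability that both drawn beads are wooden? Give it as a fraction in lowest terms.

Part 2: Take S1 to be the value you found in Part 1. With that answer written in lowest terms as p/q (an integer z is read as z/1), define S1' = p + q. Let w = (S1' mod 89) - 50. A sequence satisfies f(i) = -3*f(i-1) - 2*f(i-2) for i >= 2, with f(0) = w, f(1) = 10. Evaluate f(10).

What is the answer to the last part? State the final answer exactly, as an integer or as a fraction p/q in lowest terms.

Part 1: total draws C(14,2) = 91; favorable C(7,2) = 21; P = 3/13; answer 3/13
Part 2: S1 = 3/13; threaded value p + q = 16; w = -34; f(2) = -3*(10) - 2*(-34) = 38; iterating: f(2)=38, f(3)=-134, f(4)=326, f(5)=-710, f(6)=1478, f(7)=-3014, f(8)=6086, f(9)=-12230, f(10)=24518; answer 24518

24518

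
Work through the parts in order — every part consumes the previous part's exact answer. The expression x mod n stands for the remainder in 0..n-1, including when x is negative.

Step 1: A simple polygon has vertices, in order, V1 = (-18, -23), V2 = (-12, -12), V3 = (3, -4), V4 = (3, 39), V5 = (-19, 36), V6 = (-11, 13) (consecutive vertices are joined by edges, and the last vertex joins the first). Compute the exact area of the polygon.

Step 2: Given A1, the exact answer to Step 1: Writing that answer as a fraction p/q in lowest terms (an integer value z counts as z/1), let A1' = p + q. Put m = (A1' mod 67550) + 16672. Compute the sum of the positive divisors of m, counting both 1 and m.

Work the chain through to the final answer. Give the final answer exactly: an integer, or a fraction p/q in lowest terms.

30618

Step 1: cross terms: (-18*-12 - -12*-23)=-60, (-12*-4 - 3*-12)=84, (3*39 - 3*-4)=129, (3*36 - -19*39)=849, (-19*13 - -11*36)=149, (-11*-23 - -18*13)=487; twice the area = |1638| = 1638; area = 819; answer 819
Step 2: A1 = 819; threaded value p + q = 820; m = 17492; 17492 = 2^2 * 4373; sigma = (1 + 2 + 4) * (1 + 4373) = 7 * 4374 = 30618; answer 30618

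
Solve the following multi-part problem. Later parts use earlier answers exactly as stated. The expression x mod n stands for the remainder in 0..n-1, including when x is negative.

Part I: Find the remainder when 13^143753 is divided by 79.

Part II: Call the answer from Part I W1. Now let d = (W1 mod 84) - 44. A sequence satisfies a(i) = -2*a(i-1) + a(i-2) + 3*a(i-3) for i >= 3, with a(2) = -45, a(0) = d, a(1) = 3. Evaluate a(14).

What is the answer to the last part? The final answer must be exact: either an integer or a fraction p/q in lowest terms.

Part I: squarings mod 79: 13^1=13, 13^2=11, 13^4=42, 13^8=26, 13^16=44, 13^32=40, 13^64=20, 13^128=5, 13^256=25, 13^512=72, 13^1024=49, 13^2048=31, 13^4096=13, 13^8192=11, 13^16384=42, 13^32768=26, 13^65536=44, 13^131072=40; 13^143753 = 13^1 * 13^8 * 13^128 * 13^256 * 13^4096 * 13^8192 * 13^131072 = 73 (mod 79); answer 73
Part II: W1 = 73; d = 29; a(3) = -2*(-45) + 1*(3) + 3*(29) = 180; iterating: a(3)=180, a(4)=-396, a(5)=837, a(6)=-1530, a(7)=2709, a(8)=-4437, a(9)=6993, a(10)=-10296, a(11)=14274, a(12)=-17865, a(13)=19116, a(14)=-13275; answer -13275

-13275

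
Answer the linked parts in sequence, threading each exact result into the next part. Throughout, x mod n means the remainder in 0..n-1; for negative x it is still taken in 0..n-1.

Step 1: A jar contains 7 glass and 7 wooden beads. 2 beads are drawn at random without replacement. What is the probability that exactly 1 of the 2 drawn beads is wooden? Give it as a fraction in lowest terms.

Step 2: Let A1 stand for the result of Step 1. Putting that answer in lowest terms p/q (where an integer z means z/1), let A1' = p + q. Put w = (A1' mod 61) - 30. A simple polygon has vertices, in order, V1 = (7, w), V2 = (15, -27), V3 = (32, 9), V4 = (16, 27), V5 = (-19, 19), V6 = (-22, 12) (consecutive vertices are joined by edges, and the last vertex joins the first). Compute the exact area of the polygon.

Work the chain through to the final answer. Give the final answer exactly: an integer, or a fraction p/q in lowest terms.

Step 1: total draws C(14,2) = 91; favorable C(7,1)*C(7,1) = 49; P = 7/13; answer 7/13
Step 2: A1 = 7/13; threaded value p + q = 20; w = -10; cross terms: (7*-27 - 15*-10)=-39, (15*9 - 32*-27)=999, (32*27 - 16*9)=720, (16*19 - -19*27)=817, (-19*12 - -22*19)=190, (-22*-10 - 7*12)=136; twice the area = |2823| = 2823; area = 2823/2; answer 2823/2

2823/2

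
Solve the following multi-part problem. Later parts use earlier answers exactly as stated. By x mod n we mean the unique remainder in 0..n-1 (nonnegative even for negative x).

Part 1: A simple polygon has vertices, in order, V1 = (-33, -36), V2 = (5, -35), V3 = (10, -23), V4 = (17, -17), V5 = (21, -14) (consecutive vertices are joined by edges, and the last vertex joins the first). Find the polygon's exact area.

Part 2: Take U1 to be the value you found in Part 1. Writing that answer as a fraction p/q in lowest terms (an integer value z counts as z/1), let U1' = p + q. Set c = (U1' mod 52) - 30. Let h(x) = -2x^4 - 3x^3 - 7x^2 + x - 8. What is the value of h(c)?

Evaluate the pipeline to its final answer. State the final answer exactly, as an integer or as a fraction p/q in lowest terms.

-1803

Part 1: cross terms: (-33*-35 - 5*-36)=1335, (5*-23 - 10*-35)=235, (10*-17 - 17*-23)=221, (17*-14 - 21*-17)=119, (21*-36 - -33*-14)=-1218; twice the area = |692| = 692; area = 346; answer 346
Part 2: U1 = 346; threaded value p + q = 347; c = 5; -2*(5)^4 - 3*(5)^3 - 7*(5)^2 + 1*(5)^1 - 8 = (-1250) + (-375) + (-175) + (5) + (-8) = -1803; answer -1803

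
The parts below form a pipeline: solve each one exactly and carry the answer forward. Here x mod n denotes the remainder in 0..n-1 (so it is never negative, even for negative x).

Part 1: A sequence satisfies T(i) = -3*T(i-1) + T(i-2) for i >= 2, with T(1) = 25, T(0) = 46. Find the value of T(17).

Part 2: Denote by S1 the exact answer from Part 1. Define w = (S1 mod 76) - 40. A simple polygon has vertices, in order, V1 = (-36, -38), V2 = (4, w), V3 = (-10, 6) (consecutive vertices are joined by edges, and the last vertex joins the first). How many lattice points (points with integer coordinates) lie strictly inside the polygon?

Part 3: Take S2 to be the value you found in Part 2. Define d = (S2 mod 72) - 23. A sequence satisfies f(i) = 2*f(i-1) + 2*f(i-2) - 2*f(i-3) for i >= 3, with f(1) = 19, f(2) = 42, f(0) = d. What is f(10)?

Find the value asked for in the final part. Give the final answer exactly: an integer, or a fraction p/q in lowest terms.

20136

Part 1: T(2) = -3*(25) + 1*(46) = -29; iterating: T(2)=-29, T(3)=112, T(4)=-365, T(5)=1207, T(6)=-3986, T(7)=13165, T(8)=-43481, T(9)=143608, T(10)=-474305, T(11)=1566523, T(12)=-5173874, T(13)=17088145, T(14)=-56438309, T(15)=186403072, T(16)=-615647525, T(17)=2033345647; answer 2033345647
Part 2: S1 = 2033345647; w = 35; cross terms: (-36*35 - 4*-38)=-1108, (4*6 - -10*35)=374, (-10*-38 - -36*6)=596; twice the area = |-138| = 138; area = 69; boundary points = 1 + 1 + 2 = 4; strictly interior points = area - boundary/2 + 1 = 68; answer 68
Part 3: S2 = 68; d = 45; f(3) = 2*(42) + 2*(19) - 2*(45) = 32; iterating: f(3)=32, f(4)=110, f(5)=200, f(6)=556, f(7)=1292, f(8)=3296, f(9)=8064, f(10)=20136; answer 20136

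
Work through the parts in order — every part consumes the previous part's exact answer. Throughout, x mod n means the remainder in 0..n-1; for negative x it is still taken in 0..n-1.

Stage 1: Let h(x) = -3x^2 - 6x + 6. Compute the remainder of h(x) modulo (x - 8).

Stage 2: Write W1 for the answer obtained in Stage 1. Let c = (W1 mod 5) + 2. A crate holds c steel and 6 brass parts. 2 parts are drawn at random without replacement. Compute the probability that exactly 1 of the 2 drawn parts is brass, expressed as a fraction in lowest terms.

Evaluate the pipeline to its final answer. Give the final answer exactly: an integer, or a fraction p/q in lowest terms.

1/2

Stage 1: remainder = value at the root: -3*(8)^2 - 6*(8)^1 + 6 = (-192) + (-48) + (6) = -234; answer -234
Stage 2: W1 = -234; c = 3; total draws C(9,2) = 36; favorable C(6,1)*C(3,1) = 18; P = 1/2; answer 1/2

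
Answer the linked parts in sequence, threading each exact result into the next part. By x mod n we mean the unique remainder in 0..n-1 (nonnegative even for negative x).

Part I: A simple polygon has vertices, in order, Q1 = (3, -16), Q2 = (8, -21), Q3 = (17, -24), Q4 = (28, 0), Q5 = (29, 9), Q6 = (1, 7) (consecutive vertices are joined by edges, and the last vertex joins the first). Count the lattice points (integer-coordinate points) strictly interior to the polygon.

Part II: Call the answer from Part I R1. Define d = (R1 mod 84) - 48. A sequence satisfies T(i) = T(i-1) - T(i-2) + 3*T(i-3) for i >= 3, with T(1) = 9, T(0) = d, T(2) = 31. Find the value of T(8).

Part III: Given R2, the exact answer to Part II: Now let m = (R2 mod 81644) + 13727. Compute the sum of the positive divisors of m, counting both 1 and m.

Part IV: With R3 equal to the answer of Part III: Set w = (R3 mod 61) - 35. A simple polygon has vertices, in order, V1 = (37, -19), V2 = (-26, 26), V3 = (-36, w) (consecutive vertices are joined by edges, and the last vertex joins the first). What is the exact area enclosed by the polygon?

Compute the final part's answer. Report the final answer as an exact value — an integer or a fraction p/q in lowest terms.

1170

Part I: cross terms: (3*-21 - 8*-16)=65, (8*-24 - 17*-21)=165, (17*0 - 28*-24)=672, (28*9 - 29*0)=252, (29*7 - 1*9)=194, (1*-16 - 3*7)=-37; twice the area = |1311| = 1311; area = 1311/2; boundary points = 5 + 3 + 1 + 1 + 2 + 1 = 13; strictly interior points = area - boundary/2 + 1 = 650; answer 650
Part II: R1 = 650; d = 14; T(3) = 1*(31) - 1*(9) + 3*(14) = 64; iterating: T(3)=64, T(4)=60, T(5)=89, T(6)=221, T(7)=312, T(8)=358; answer 358
Part III: R2 = 358; m = 14085; 14085 = 3^2 * 5 * 313; sigma = (1 + 3 + 9) * (1 + 5) * (1 + 313) = 13 * 6 * 314 = 24492; answer 24492
Part IV: R3 = 24492; w = -4; cross terms: (37*26 - -26*-19)=468, (-26*-4 - -36*26)=1040, (-36*-19 - 37*-4)=832; twice the area = |2340| = 2340; area = 1170; answer 1170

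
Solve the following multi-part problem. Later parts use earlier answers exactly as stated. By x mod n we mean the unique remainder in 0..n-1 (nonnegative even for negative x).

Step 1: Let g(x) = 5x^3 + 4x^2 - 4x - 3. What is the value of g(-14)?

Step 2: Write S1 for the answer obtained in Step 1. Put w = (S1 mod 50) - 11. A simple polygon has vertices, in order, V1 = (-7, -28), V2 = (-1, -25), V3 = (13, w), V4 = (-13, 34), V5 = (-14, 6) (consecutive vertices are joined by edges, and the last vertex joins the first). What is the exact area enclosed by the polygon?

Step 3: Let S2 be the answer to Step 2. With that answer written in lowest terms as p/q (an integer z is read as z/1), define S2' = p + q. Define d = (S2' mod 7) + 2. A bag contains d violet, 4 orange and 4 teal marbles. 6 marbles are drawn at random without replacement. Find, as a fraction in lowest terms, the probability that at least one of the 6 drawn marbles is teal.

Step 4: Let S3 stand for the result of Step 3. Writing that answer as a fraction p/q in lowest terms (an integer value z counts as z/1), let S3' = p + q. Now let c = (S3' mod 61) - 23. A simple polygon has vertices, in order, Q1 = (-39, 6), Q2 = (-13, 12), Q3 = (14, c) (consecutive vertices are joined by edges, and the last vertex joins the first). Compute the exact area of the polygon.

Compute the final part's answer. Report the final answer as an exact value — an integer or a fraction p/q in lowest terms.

Step 1: 5*(-14)^3 + 4*(-14)^2 - 4*(-14)^1 - 3 = (-13720) + (784) + (56) + (-3) = -12883; answer -12883
Step 2: S1 = -12883; w = 6; cross terms: (-7*-25 - -1*-28)=147, (-1*6 - 13*-25)=319, (13*34 - -13*6)=520, (-13*6 - -14*34)=398, (-14*-28 - -7*6)=434; twice the area = |1818| = 1818; area = 909; answer 909
Step 3: S2 = 909; threaded value p + q = 910; d = 2; total draws C(10,6) = 210; complement C(6,6) = 1; favorable 210 - 1 = 209; P = 209/210; answer 209/210
Step 4: S3 = 209/210; threaded value p + q = 419; c = 30; cross terms: (-39*12 - -13*6)=-390, (-13*30 - 14*12)=-558, (14*6 - -39*30)=1254; twice the area = |306| = 306; area = 153; answer 153

153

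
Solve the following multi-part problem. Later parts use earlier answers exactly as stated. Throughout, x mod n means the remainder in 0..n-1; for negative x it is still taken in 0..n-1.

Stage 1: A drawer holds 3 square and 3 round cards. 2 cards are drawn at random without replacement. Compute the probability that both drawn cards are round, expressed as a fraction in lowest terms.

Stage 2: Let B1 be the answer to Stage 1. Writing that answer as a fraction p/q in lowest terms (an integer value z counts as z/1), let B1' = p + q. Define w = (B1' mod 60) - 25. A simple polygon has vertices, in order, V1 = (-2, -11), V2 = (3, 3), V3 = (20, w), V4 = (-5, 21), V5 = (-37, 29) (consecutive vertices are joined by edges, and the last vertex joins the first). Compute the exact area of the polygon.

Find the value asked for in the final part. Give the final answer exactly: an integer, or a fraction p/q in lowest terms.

666

Stage 1: total draws C(6,2) = 15; favorable C(3,2) = 3; P = 1/5; answer 1/5
Stage 2: B1 = 1/5; threaded value p + q = 6; w = -19; cross terms: (-2*3 - 3*-11)=27, (3*-19 - 20*3)=-117, (20*21 - -5*-19)=325, (-5*29 - -37*21)=632, (-37*-11 - -2*29)=465; twice the area = |1332| = 1332; area = 666; answer 666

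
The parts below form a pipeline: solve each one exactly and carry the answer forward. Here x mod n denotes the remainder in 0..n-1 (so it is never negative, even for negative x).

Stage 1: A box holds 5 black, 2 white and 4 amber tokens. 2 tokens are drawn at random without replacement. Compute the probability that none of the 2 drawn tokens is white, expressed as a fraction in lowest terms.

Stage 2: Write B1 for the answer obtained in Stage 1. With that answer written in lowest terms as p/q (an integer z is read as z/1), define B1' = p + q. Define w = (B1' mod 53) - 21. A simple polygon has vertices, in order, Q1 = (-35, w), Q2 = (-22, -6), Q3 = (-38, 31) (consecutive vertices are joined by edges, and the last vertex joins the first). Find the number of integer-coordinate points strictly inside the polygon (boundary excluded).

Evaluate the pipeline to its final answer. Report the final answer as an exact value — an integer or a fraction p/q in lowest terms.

56

Stage 1: total draws C(11,2) = 55; favorable C(9,2) = 36; P = 36/55; answer 36/55
Stage 2: B1 = 36/55; threaded value p + q = 91; w = 17; cross terms: (-35*-6 - -22*17)=584, (-22*31 - -38*-6)=-910, (-38*17 - -35*31)=439; twice the area = |113| = 113; area = 113/2; boundary points = 1 + 1 + 1 = 3; strictly interior points = area - boundary/2 + 1 = 56; answer 56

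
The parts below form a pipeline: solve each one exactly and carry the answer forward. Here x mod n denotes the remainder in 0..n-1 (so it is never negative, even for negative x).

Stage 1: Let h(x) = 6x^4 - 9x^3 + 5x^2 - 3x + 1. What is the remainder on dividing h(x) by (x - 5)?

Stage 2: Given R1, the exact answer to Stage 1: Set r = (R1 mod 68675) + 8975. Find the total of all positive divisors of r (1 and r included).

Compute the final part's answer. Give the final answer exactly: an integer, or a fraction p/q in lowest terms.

Stage 1: remainder = value at the root: 6*(5)^4 - 9*(5)^3 + 5*(5)^2 - 3*(5)^1 + 1 = (3750) + (-1125) + (125) + (-15) + (1) = 2736; answer 2736
Stage 2: R1 = 2736; r = 11711; 11711 = 7^2 * 239; sigma = (1 + 7 + 49) * (1 + 239) = 57 * 240 = 13680; answer 13680

13680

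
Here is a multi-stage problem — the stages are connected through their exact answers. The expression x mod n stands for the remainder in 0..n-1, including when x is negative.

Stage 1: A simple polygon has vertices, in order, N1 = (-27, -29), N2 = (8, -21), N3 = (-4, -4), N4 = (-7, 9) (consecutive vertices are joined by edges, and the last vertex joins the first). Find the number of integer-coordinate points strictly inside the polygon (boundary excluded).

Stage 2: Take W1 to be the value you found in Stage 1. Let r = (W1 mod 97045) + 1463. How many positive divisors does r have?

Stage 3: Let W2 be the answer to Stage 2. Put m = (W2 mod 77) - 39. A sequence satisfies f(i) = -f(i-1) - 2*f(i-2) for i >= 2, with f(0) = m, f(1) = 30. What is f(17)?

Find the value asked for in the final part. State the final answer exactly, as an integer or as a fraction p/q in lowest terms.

Stage 1: cross terms: (-27*-21 - 8*-29)=799, (8*-4 - -4*-21)=-116, (-4*9 - -7*-4)=-64, (-7*-29 - -27*9)=446; twice the area = |1065| = 1065; area = 1065/2; boundary points = 1 + 1 + 1 + 2 = 5; strictly interior points = area - boundary/2 + 1 = 531; answer 531
Stage 2: W1 = 531; r = 1994; 1994 = 2 * 997; number of divisors = (1+1) * (1+1) = 4; answer 4
Stage 3: W2 = 4; m = -35; f(2) = -1*(30) - 2*(-35) = 40; iterating: f(2)=40, f(3)=-100, f(4)=20, f(5)=180, f(6)=-220, f(7)=-140, f(8)=580, f(9)=-300, f(10)=-860, f(11)=1460, f(12)=260, f(13)=-3180, f(14)=2660, f(15)=3700, f(16)=-9020, f(17)=1620; answer 1620

1620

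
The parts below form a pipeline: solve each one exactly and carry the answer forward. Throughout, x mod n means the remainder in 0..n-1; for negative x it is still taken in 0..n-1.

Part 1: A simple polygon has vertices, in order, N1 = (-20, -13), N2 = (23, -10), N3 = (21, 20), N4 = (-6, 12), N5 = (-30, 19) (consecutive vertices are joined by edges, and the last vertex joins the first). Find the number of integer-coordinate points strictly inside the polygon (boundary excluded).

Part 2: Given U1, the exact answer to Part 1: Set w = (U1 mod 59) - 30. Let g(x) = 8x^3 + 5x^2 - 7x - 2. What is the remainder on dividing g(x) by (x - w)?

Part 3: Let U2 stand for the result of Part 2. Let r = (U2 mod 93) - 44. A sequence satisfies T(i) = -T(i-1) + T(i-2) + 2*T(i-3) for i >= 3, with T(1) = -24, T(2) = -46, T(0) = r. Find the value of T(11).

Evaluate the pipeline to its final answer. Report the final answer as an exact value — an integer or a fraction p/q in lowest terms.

-646

Part 1: cross terms: (-20*-10 - 23*-13)=499, (23*20 - 21*-10)=670, (21*12 - -6*20)=372, (-6*19 - -30*12)=246, (-30*-13 - -20*19)=770; twice the area = |2557| = 2557; area = 2557/2; boundary points = 1 + 2 + 1 + 1 + 2 = 7; strictly interior points = area - boundary/2 + 1 = 1276; answer 1276
Part 2: U1 = 1276; w = 7; remainder = value at the root: 8*(7)^3 + 5*(7)^2 - 7*(7)^1 - 2 = (2744) + (245) + (-49) + (-2) = 2938; answer 2938
Part 3: U2 = 2938; r = 11; T(3) = -1*(-46) + 1*(-24) + 2*(11) = 44; iterating: T(3)=44, T(4)=-138, T(5)=90, T(6)=-140, T(7)=-46, T(8)=86, T(9)=-412, T(10)=406, T(11)=-646; answer -646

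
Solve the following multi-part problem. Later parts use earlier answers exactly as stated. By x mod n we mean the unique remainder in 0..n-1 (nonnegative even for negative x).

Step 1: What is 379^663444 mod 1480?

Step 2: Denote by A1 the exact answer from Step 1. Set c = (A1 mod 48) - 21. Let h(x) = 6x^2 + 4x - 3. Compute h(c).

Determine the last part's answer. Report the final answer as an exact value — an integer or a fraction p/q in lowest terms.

Step 1: squarings mod 1480: 379^1=379, 379^2=81, 379^4=641, 379^8=921, 379^16=201, 379^32=441, 379^64=601, 379^128=81, 379^256=641, 379^512=921, 379^1024=201, 379^2048=441, 379^4096=601, 379^8192=81, 379^16384=641, 379^32768=921, 379^65536=201, 379^131072=441, 379^262144=601, 379^524288=81; 379^663444 = 379^4 * 379^16 * 379^128 * 379^256 * 379^512 * 379^1024 * 379^2048 * 379^4096 * 379^131072 * 379^524288 = 1 (mod 1480); answer 1
Step 2: A1 = 1; c = -20; 6*(-20)^2 + 4*(-20)^1 - 3 = (2400) + (-80) + (-3) = 2317; answer 2317

2317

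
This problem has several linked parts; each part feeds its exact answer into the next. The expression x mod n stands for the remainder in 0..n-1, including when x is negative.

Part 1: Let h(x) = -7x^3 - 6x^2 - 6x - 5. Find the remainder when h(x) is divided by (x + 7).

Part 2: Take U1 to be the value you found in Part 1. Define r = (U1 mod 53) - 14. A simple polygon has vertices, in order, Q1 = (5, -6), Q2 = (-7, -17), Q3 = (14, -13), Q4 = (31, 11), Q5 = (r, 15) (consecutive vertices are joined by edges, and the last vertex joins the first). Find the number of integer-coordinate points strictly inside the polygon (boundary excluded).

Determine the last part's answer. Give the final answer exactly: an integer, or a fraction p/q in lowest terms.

Part 1: remainder = value at the root: -7*(-7)^3 - 6*(-7)^2 - 6*(-7)^1 - 5 = (2401) + (-294) + (42) + (-5) = 2144; answer 2144
Part 2: U1 = 2144; r = 10; cross terms: (5*-17 - -7*-6)=-127, (-7*-13 - 14*-17)=329, (14*11 - 31*-13)=557, (31*15 - 10*11)=355, (10*-6 - 5*15)=-135; twice the area = |979| = 979; area = 979/2; boundary points = 1 + 1 + 1 + 1 + 1 = 5; strictly interior points = area - boundary/2 + 1 = 488; answer 488

488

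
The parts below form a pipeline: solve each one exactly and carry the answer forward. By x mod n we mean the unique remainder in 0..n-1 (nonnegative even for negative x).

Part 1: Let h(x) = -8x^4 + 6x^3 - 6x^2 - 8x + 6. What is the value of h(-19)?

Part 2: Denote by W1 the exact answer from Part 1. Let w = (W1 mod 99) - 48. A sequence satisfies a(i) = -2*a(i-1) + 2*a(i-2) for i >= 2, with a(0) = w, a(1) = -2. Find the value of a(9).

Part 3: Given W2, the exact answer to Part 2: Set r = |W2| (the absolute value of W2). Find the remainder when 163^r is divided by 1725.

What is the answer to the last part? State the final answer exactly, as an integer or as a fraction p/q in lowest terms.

Part 1: -8*(-19)^4 + 6*(-19)^3 - 6*(-19)^2 - 8*(-19)^1 + 6 = (-1042568) + (-41154) + (-2166) + (152) + (6) = -1085730; answer -1085730
Part 2: W1 = -1085730; w = -45; a(2) = -2*(-2) + 2*(-45) = -86; iterating: a(2)=-86, a(3)=168, a(4)=-508, a(5)=1352, a(6)=-3720, a(7)=10144, a(8)=-27728, a(9)=75744; answer 75744
Part 3: W2 = 75744; r = 75744; squarings mod 1725: 163^1=163, 163^2=694, 163^4=361, 163^8=946, 163^16=1366, 163^32=1231, 163^64=811, 163^128=496, 163^256=1066, 163^512=1306, 163^1024=1336, 163^2048=1246, 163^4096=16, 163^8192=256, 163^16384=1711, 163^32768=196, 163^65536=466; 163^75744 = 163^32 * 163^64 * 163^128 * 163^256 * 163^512 * 163^1024 * 163^8192 * 163^65536 = 811 (mod 1725); answer 811

811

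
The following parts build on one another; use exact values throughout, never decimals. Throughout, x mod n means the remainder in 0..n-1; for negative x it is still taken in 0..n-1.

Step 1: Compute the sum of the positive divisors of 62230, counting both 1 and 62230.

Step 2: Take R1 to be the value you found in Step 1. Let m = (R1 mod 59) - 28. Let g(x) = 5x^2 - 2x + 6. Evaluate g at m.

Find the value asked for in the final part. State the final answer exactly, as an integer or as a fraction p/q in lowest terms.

Step 1: 62230 = 2 * 5 * 7^2 * 127; sigma = (1 + 2) * (1 + 5) * (1 + 7 + 49) * (1 + 127) = 3 * 6 * 57 * 128 = 131328; answer 131328
Step 2: R1 = 131328; m = 25; 5*(25)^2 - 2*(25)^1 + 6 = (3125) + (-50) + (6) = 3081; answer 3081

3081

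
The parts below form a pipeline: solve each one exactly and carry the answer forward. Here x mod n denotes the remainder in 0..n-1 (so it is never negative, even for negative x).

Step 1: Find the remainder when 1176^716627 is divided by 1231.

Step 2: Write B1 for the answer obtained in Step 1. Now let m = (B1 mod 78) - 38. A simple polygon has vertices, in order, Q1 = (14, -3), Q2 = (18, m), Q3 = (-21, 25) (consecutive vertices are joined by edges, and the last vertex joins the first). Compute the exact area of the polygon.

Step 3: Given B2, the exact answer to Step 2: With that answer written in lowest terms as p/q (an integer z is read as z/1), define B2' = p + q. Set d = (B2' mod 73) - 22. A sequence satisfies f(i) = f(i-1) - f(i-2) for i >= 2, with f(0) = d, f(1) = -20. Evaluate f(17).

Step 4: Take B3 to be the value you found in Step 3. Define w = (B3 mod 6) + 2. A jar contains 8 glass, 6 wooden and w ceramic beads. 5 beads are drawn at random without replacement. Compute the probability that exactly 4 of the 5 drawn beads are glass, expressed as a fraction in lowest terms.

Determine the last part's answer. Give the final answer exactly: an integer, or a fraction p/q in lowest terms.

Step 1: squarings mod 1231: 1176^1=1176, 1176^2=563, 1176^4=602, 1176^8=490, 1176^16=55, 1176^32=563, 1176^64=602, 1176^128=490, 1176^256=55, 1176^512=563, 1176^1024=602, 1176^2048=490, 1176^4096=55, 1176^8192=563, 1176^16384=602, 1176^32768=490, 1176^65536=55, 1176^131072=563, 1176^262144=602, 1176^524288=490; 1176^716627 = 1176^1 * 1176^2 * 1176^16 * 1176^64 * 1176^256 * 1176^512 * 1176^1024 * 1176^2048 * 1176^8192 * 1176^16384 * 1176^32768 * 1176^131072 * 1176^524288 = 668 (mod 1231); answer 668
Step 2: B1 = 668; m = 6; cross terms: (14*6 - 18*-3)=138, (18*25 - -21*6)=576, (-21*-3 - 14*25)=-287; twice the area = |427| = 427; area = 427/2; answer 427/2
Step 3: B2 = 427/2; threaded value p + q = 429; d = 42; f(2) = 1*(-20) - 1*(42) = -62; iterating: f(2)=-62, f(3)=-42, f(4)=20, f(5)=62, f(6)=42, f(7)=-20, f(8)=-62, f(9)=-42, f(10)=20, f(11)=62, f(12)=42, f(13)=-20, f(14)=-62, f(15)=-42, f(16)=20, f(17)=62; answer 62
Step 4: B3 = 62; w = 4; total draws C(18,5) = 8568; favorable C(8,4)*C(10,1) = 700; P = 25/306; answer 25/306

25/306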